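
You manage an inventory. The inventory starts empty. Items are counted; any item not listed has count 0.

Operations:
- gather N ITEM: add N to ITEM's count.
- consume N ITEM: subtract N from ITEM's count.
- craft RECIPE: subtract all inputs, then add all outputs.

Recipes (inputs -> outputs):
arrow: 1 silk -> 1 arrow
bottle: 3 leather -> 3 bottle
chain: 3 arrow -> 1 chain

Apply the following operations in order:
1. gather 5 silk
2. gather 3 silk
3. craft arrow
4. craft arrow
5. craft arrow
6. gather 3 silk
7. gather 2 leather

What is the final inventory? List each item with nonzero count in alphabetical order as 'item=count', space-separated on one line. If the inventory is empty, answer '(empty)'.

After 1 (gather 5 silk): silk=5
After 2 (gather 3 silk): silk=8
After 3 (craft arrow): arrow=1 silk=7
After 4 (craft arrow): arrow=2 silk=6
After 5 (craft arrow): arrow=3 silk=5
After 6 (gather 3 silk): arrow=3 silk=8
After 7 (gather 2 leather): arrow=3 leather=2 silk=8

Answer: arrow=3 leather=2 silk=8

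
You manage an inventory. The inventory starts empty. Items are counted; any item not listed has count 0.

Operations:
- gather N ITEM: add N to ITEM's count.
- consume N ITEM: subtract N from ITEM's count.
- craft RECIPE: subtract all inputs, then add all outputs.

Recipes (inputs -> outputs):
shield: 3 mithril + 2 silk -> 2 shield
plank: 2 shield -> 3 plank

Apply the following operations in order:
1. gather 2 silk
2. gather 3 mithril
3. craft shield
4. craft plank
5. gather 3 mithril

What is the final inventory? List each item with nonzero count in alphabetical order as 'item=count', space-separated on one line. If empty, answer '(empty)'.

After 1 (gather 2 silk): silk=2
After 2 (gather 3 mithril): mithril=3 silk=2
After 3 (craft shield): shield=2
After 4 (craft plank): plank=3
After 5 (gather 3 mithril): mithril=3 plank=3

Answer: mithril=3 plank=3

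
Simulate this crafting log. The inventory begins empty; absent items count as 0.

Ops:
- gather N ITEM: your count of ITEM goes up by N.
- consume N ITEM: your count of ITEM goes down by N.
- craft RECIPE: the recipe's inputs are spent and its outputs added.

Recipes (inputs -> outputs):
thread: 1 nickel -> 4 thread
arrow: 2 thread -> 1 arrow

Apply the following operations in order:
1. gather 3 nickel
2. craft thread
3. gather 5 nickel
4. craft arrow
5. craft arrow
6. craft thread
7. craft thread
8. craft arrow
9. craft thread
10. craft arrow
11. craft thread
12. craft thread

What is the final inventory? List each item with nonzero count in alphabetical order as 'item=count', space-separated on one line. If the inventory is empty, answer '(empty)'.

Answer: arrow=4 nickel=2 thread=16

Derivation:
After 1 (gather 3 nickel): nickel=3
After 2 (craft thread): nickel=2 thread=4
After 3 (gather 5 nickel): nickel=7 thread=4
After 4 (craft arrow): arrow=1 nickel=7 thread=2
After 5 (craft arrow): arrow=2 nickel=7
After 6 (craft thread): arrow=2 nickel=6 thread=4
After 7 (craft thread): arrow=2 nickel=5 thread=8
After 8 (craft arrow): arrow=3 nickel=5 thread=6
After 9 (craft thread): arrow=3 nickel=4 thread=10
After 10 (craft arrow): arrow=4 nickel=4 thread=8
After 11 (craft thread): arrow=4 nickel=3 thread=12
After 12 (craft thread): arrow=4 nickel=2 thread=16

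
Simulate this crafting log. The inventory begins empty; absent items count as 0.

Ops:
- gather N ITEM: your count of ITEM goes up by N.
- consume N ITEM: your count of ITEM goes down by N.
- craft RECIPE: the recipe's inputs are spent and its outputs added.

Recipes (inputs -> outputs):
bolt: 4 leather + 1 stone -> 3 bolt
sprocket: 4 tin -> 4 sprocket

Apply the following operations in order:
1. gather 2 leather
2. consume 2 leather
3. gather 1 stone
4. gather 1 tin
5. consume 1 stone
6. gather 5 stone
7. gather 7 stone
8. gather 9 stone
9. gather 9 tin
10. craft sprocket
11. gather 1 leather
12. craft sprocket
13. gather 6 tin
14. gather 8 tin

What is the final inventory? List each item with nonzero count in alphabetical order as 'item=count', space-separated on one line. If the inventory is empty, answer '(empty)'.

After 1 (gather 2 leather): leather=2
After 2 (consume 2 leather): (empty)
After 3 (gather 1 stone): stone=1
After 4 (gather 1 tin): stone=1 tin=1
After 5 (consume 1 stone): tin=1
After 6 (gather 5 stone): stone=5 tin=1
After 7 (gather 7 stone): stone=12 tin=1
After 8 (gather 9 stone): stone=21 tin=1
After 9 (gather 9 tin): stone=21 tin=10
After 10 (craft sprocket): sprocket=4 stone=21 tin=6
After 11 (gather 1 leather): leather=1 sprocket=4 stone=21 tin=6
After 12 (craft sprocket): leather=1 sprocket=8 stone=21 tin=2
After 13 (gather 6 tin): leather=1 sprocket=8 stone=21 tin=8
After 14 (gather 8 tin): leather=1 sprocket=8 stone=21 tin=16

Answer: leather=1 sprocket=8 stone=21 tin=16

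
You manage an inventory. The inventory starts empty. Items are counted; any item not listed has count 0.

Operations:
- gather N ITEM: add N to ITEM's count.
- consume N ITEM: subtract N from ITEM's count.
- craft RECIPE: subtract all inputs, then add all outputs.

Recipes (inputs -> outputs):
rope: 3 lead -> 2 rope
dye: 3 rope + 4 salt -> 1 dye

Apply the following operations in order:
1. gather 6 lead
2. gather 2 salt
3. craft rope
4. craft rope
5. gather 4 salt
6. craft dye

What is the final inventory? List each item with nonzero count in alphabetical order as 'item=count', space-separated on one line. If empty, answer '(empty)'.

After 1 (gather 6 lead): lead=6
After 2 (gather 2 salt): lead=6 salt=2
After 3 (craft rope): lead=3 rope=2 salt=2
After 4 (craft rope): rope=4 salt=2
After 5 (gather 4 salt): rope=4 salt=6
After 6 (craft dye): dye=1 rope=1 salt=2

Answer: dye=1 rope=1 salt=2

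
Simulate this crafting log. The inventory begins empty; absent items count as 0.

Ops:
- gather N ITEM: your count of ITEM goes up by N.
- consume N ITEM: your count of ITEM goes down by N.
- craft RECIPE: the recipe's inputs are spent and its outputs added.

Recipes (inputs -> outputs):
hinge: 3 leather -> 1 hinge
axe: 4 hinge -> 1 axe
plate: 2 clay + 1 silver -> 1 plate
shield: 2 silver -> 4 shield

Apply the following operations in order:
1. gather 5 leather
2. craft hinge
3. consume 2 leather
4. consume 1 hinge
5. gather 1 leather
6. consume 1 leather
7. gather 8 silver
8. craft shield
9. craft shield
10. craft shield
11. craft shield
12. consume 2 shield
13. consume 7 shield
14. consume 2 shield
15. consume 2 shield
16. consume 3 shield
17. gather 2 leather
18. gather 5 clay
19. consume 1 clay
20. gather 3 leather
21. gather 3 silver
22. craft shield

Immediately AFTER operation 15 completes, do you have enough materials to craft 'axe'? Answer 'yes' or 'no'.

Answer: no

Derivation:
After 1 (gather 5 leather): leather=5
After 2 (craft hinge): hinge=1 leather=2
After 3 (consume 2 leather): hinge=1
After 4 (consume 1 hinge): (empty)
After 5 (gather 1 leather): leather=1
After 6 (consume 1 leather): (empty)
After 7 (gather 8 silver): silver=8
After 8 (craft shield): shield=4 silver=6
After 9 (craft shield): shield=8 silver=4
After 10 (craft shield): shield=12 silver=2
After 11 (craft shield): shield=16
After 12 (consume 2 shield): shield=14
After 13 (consume 7 shield): shield=7
After 14 (consume 2 shield): shield=5
After 15 (consume 2 shield): shield=3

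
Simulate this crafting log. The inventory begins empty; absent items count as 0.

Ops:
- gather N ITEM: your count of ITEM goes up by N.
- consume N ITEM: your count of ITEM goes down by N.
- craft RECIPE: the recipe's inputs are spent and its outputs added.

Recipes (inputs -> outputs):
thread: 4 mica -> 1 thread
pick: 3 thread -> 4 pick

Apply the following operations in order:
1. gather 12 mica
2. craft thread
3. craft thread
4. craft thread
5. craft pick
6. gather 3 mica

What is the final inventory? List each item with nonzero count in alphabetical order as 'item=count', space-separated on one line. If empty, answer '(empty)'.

After 1 (gather 12 mica): mica=12
After 2 (craft thread): mica=8 thread=1
After 3 (craft thread): mica=4 thread=2
After 4 (craft thread): thread=3
After 5 (craft pick): pick=4
After 6 (gather 3 mica): mica=3 pick=4

Answer: mica=3 pick=4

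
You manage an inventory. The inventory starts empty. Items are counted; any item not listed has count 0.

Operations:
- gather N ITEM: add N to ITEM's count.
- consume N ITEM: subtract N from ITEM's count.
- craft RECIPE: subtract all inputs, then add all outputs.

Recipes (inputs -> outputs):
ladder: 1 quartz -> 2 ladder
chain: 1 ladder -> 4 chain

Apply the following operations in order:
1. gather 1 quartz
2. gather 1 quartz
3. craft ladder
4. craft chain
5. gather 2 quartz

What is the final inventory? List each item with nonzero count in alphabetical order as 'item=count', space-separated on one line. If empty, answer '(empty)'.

Answer: chain=4 ladder=1 quartz=3

Derivation:
After 1 (gather 1 quartz): quartz=1
After 2 (gather 1 quartz): quartz=2
After 3 (craft ladder): ladder=2 quartz=1
After 4 (craft chain): chain=4 ladder=1 quartz=1
After 5 (gather 2 quartz): chain=4 ladder=1 quartz=3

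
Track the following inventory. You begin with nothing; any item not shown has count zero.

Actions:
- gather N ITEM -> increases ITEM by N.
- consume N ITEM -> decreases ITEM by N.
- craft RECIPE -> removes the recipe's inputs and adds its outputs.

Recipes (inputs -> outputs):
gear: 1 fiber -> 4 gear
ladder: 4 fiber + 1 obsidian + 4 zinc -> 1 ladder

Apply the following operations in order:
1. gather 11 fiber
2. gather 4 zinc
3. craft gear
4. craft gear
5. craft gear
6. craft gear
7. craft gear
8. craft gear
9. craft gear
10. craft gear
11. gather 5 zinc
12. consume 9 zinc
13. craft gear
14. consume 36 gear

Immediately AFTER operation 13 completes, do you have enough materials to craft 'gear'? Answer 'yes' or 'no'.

Answer: yes

Derivation:
After 1 (gather 11 fiber): fiber=11
After 2 (gather 4 zinc): fiber=11 zinc=4
After 3 (craft gear): fiber=10 gear=4 zinc=4
After 4 (craft gear): fiber=9 gear=8 zinc=4
After 5 (craft gear): fiber=8 gear=12 zinc=4
After 6 (craft gear): fiber=7 gear=16 zinc=4
After 7 (craft gear): fiber=6 gear=20 zinc=4
After 8 (craft gear): fiber=5 gear=24 zinc=4
After 9 (craft gear): fiber=4 gear=28 zinc=4
After 10 (craft gear): fiber=3 gear=32 zinc=4
After 11 (gather 5 zinc): fiber=3 gear=32 zinc=9
After 12 (consume 9 zinc): fiber=3 gear=32
After 13 (craft gear): fiber=2 gear=36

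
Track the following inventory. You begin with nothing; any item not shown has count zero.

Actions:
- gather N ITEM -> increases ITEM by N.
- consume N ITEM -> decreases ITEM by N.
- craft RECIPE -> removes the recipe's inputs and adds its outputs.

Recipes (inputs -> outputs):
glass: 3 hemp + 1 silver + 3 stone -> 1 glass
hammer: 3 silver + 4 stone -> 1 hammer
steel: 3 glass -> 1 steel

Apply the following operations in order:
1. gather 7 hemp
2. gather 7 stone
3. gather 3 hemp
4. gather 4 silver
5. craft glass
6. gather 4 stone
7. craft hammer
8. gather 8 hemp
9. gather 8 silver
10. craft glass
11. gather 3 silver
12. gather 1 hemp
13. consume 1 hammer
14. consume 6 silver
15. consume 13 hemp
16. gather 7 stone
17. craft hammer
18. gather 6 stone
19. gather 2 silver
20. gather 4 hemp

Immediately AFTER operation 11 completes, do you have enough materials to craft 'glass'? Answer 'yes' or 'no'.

Answer: no

Derivation:
After 1 (gather 7 hemp): hemp=7
After 2 (gather 7 stone): hemp=7 stone=7
After 3 (gather 3 hemp): hemp=10 stone=7
After 4 (gather 4 silver): hemp=10 silver=4 stone=7
After 5 (craft glass): glass=1 hemp=7 silver=3 stone=4
After 6 (gather 4 stone): glass=1 hemp=7 silver=3 stone=8
After 7 (craft hammer): glass=1 hammer=1 hemp=7 stone=4
After 8 (gather 8 hemp): glass=1 hammer=1 hemp=15 stone=4
After 9 (gather 8 silver): glass=1 hammer=1 hemp=15 silver=8 stone=4
After 10 (craft glass): glass=2 hammer=1 hemp=12 silver=7 stone=1
After 11 (gather 3 silver): glass=2 hammer=1 hemp=12 silver=10 stone=1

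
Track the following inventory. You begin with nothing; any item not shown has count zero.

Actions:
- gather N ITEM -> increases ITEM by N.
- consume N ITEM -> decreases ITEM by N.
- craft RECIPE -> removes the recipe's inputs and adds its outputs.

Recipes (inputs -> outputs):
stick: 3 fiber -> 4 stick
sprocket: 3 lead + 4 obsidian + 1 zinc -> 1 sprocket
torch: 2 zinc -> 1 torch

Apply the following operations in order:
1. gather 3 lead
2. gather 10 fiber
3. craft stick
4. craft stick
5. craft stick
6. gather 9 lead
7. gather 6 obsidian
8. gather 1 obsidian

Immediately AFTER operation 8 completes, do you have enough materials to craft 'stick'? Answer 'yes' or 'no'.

Answer: no

Derivation:
After 1 (gather 3 lead): lead=3
After 2 (gather 10 fiber): fiber=10 lead=3
After 3 (craft stick): fiber=7 lead=3 stick=4
After 4 (craft stick): fiber=4 lead=3 stick=8
After 5 (craft stick): fiber=1 lead=3 stick=12
After 6 (gather 9 lead): fiber=1 lead=12 stick=12
After 7 (gather 6 obsidian): fiber=1 lead=12 obsidian=6 stick=12
After 8 (gather 1 obsidian): fiber=1 lead=12 obsidian=7 stick=12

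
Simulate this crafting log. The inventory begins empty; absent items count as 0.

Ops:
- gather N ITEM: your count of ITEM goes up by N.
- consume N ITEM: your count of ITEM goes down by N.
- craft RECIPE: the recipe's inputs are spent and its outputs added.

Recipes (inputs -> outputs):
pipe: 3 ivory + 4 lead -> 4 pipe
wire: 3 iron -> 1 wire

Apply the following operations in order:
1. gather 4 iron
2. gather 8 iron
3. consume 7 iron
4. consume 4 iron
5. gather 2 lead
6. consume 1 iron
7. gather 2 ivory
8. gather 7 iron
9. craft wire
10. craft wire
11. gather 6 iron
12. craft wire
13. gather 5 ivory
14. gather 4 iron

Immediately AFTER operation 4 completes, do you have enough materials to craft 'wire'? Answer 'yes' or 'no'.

Answer: no

Derivation:
After 1 (gather 4 iron): iron=4
After 2 (gather 8 iron): iron=12
After 3 (consume 7 iron): iron=5
After 4 (consume 4 iron): iron=1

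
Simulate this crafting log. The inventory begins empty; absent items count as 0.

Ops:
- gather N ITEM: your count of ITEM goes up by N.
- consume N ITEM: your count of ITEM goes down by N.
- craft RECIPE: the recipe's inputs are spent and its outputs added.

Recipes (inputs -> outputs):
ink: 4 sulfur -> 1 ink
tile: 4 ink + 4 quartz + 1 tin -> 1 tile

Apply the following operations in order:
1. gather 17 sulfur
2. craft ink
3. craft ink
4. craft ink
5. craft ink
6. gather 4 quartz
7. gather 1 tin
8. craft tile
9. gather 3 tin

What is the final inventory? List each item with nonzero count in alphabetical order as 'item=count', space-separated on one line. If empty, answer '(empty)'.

Answer: sulfur=1 tile=1 tin=3

Derivation:
After 1 (gather 17 sulfur): sulfur=17
After 2 (craft ink): ink=1 sulfur=13
After 3 (craft ink): ink=2 sulfur=9
After 4 (craft ink): ink=3 sulfur=5
After 5 (craft ink): ink=4 sulfur=1
After 6 (gather 4 quartz): ink=4 quartz=4 sulfur=1
After 7 (gather 1 tin): ink=4 quartz=4 sulfur=1 tin=1
After 8 (craft tile): sulfur=1 tile=1
After 9 (gather 3 tin): sulfur=1 tile=1 tin=3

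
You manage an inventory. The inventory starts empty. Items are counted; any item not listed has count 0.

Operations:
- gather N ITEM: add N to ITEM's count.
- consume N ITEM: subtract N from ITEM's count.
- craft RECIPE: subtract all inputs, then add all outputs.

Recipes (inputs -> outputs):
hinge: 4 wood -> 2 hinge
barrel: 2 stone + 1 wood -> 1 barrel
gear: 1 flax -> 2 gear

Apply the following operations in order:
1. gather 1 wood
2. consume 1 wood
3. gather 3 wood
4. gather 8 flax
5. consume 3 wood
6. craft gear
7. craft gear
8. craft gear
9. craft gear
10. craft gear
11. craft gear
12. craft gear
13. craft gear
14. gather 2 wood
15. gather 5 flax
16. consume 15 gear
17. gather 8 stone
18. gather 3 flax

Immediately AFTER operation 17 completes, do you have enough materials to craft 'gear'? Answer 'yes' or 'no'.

After 1 (gather 1 wood): wood=1
After 2 (consume 1 wood): (empty)
After 3 (gather 3 wood): wood=3
After 4 (gather 8 flax): flax=8 wood=3
After 5 (consume 3 wood): flax=8
After 6 (craft gear): flax=7 gear=2
After 7 (craft gear): flax=6 gear=4
After 8 (craft gear): flax=5 gear=6
After 9 (craft gear): flax=4 gear=8
After 10 (craft gear): flax=3 gear=10
After 11 (craft gear): flax=2 gear=12
After 12 (craft gear): flax=1 gear=14
After 13 (craft gear): gear=16
After 14 (gather 2 wood): gear=16 wood=2
After 15 (gather 5 flax): flax=5 gear=16 wood=2
After 16 (consume 15 gear): flax=5 gear=1 wood=2
After 17 (gather 8 stone): flax=5 gear=1 stone=8 wood=2

Answer: yes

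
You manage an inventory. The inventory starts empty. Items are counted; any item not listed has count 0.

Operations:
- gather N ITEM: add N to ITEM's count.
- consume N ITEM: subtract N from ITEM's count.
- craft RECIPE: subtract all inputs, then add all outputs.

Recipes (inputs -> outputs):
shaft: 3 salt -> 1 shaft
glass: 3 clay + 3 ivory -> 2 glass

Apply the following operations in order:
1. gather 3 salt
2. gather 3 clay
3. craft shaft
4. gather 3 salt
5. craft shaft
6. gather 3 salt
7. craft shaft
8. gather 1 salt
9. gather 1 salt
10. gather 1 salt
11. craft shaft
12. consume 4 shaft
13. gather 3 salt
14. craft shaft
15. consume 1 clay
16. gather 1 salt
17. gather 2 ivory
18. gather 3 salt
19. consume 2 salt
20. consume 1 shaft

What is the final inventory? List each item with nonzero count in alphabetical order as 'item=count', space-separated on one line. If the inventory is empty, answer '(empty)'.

After 1 (gather 3 salt): salt=3
After 2 (gather 3 clay): clay=3 salt=3
After 3 (craft shaft): clay=3 shaft=1
After 4 (gather 3 salt): clay=3 salt=3 shaft=1
After 5 (craft shaft): clay=3 shaft=2
After 6 (gather 3 salt): clay=3 salt=3 shaft=2
After 7 (craft shaft): clay=3 shaft=3
After 8 (gather 1 salt): clay=3 salt=1 shaft=3
After 9 (gather 1 salt): clay=3 salt=2 shaft=3
After 10 (gather 1 salt): clay=3 salt=3 shaft=3
After 11 (craft shaft): clay=3 shaft=4
After 12 (consume 4 shaft): clay=3
After 13 (gather 3 salt): clay=3 salt=3
After 14 (craft shaft): clay=3 shaft=1
After 15 (consume 1 clay): clay=2 shaft=1
After 16 (gather 1 salt): clay=2 salt=1 shaft=1
After 17 (gather 2 ivory): clay=2 ivory=2 salt=1 shaft=1
After 18 (gather 3 salt): clay=2 ivory=2 salt=4 shaft=1
After 19 (consume 2 salt): clay=2 ivory=2 salt=2 shaft=1
After 20 (consume 1 shaft): clay=2 ivory=2 salt=2

Answer: clay=2 ivory=2 salt=2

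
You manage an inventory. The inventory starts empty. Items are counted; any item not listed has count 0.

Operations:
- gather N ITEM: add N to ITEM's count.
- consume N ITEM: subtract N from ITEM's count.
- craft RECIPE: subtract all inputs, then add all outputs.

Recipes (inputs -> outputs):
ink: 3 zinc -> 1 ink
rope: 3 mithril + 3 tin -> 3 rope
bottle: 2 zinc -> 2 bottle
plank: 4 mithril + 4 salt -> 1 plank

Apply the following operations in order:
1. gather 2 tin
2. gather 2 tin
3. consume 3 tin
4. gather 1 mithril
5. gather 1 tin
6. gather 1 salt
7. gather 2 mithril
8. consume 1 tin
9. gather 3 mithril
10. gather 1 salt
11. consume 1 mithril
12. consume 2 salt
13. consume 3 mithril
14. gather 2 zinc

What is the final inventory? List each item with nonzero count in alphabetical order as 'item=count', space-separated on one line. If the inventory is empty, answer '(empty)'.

After 1 (gather 2 tin): tin=2
After 2 (gather 2 tin): tin=4
After 3 (consume 3 tin): tin=1
After 4 (gather 1 mithril): mithril=1 tin=1
After 5 (gather 1 tin): mithril=1 tin=2
After 6 (gather 1 salt): mithril=1 salt=1 tin=2
After 7 (gather 2 mithril): mithril=3 salt=1 tin=2
After 8 (consume 1 tin): mithril=3 salt=1 tin=1
After 9 (gather 3 mithril): mithril=6 salt=1 tin=1
After 10 (gather 1 salt): mithril=6 salt=2 tin=1
After 11 (consume 1 mithril): mithril=5 salt=2 tin=1
After 12 (consume 2 salt): mithril=5 tin=1
After 13 (consume 3 mithril): mithril=2 tin=1
After 14 (gather 2 zinc): mithril=2 tin=1 zinc=2

Answer: mithril=2 tin=1 zinc=2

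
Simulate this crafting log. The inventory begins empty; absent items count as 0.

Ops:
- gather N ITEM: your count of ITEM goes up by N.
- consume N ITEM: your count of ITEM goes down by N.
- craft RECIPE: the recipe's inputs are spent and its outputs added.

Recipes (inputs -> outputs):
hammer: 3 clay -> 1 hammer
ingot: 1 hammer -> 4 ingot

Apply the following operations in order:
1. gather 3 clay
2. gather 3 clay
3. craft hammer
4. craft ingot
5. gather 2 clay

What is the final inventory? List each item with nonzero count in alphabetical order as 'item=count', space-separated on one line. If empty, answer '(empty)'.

Answer: clay=5 ingot=4

Derivation:
After 1 (gather 3 clay): clay=3
After 2 (gather 3 clay): clay=6
After 3 (craft hammer): clay=3 hammer=1
After 4 (craft ingot): clay=3 ingot=4
After 5 (gather 2 clay): clay=5 ingot=4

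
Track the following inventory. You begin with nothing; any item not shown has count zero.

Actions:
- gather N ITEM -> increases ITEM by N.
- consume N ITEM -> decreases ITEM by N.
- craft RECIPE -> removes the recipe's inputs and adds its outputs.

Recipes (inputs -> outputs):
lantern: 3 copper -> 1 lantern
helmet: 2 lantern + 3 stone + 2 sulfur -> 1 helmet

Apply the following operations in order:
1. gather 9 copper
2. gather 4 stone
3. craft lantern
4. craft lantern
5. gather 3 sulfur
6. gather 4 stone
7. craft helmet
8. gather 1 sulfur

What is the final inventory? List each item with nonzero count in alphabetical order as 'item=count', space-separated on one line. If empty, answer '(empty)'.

Answer: copper=3 helmet=1 stone=5 sulfur=2

Derivation:
After 1 (gather 9 copper): copper=9
After 2 (gather 4 stone): copper=9 stone=4
After 3 (craft lantern): copper=6 lantern=1 stone=4
After 4 (craft lantern): copper=3 lantern=2 stone=4
After 5 (gather 3 sulfur): copper=3 lantern=2 stone=4 sulfur=3
After 6 (gather 4 stone): copper=3 lantern=2 stone=8 sulfur=3
After 7 (craft helmet): copper=3 helmet=1 stone=5 sulfur=1
After 8 (gather 1 sulfur): copper=3 helmet=1 stone=5 sulfur=2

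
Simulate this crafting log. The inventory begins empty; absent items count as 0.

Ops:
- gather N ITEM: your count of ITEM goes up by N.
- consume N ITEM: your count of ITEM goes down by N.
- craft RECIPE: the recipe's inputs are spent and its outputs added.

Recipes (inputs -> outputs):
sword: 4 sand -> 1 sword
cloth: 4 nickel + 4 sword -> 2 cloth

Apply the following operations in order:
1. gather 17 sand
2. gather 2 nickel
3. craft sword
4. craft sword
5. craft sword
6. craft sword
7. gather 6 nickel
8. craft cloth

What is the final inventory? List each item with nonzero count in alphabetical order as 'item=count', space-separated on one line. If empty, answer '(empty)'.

After 1 (gather 17 sand): sand=17
After 2 (gather 2 nickel): nickel=2 sand=17
After 3 (craft sword): nickel=2 sand=13 sword=1
After 4 (craft sword): nickel=2 sand=9 sword=2
After 5 (craft sword): nickel=2 sand=5 sword=3
After 6 (craft sword): nickel=2 sand=1 sword=4
After 7 (gather 6 nickel): nickel=8 sand=1 sword=4
After 8 (craft cloth): cloth=2 nickel=4 sand=1

Answer: cloth=2 nickel=4 sand=1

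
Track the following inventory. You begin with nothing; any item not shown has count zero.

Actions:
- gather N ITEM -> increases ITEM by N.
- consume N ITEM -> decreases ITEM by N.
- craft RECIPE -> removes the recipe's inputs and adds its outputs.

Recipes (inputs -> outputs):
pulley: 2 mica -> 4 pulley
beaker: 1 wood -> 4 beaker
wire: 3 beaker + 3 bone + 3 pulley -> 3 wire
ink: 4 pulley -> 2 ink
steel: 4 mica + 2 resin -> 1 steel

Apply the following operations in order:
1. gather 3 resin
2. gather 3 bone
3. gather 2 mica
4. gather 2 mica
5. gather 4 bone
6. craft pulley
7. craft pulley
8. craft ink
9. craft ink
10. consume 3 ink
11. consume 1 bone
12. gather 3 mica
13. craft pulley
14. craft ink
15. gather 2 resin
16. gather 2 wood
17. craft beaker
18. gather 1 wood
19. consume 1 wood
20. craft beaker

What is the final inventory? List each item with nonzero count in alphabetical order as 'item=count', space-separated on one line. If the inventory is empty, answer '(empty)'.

Answer: beaker=8 bone=6 ink=3 mica=1 resin=5

Derivation:
After 1 (gather 3 resin): resin=3
After 2 (gather 3 bone): bone=3 resin=3
After 3 (gather 2 mica): bone=3 mica=2 resin=3
After 4 (gather 2 mica): bone=3 mica=4 resin=3
After 5 (gather 4 bone): bone=7 mica=4 resin=3
After 6 (craft pulley): bone=7 mica=2 pulley=4 resin=3
After 7 (craft pulley): bone=7 pulley=8 resin=3
After 8 (craft ink): bone=7 ink=2 pulley=4 resin=3
After 9 (craft ink): bone=7 ink=4 resin=3
After 10 (consume 3 ink): bone=7 ink=1 resin=3
After 11 (consume 1 bone): bone=6 ink=1 resin=3
After 12 (gather 3 mica): bone=6 ink=1 mica=3 resin=3
After 13 (craft pulley): bone=6 ink=1 mica=1 pulley=4 resin=3
After 14 (craft ink): bone=6 ink=3 mica=1 resin=3
After 15 (gather 2 resin): bone=6 ink=3 mica=1 resin=5
After 16 (gather 2 wood): bone=6 ink=3 mica=1 resin=5 wood=2
After 17 (craft beaker): beaker=4 bone=6 ink=3 mica=1 resin=5 wood=1
After 18 (gather 1 wood): beaker=4 bone=6 ink=3 mica=1 resin=5 wood=2
After 19 (consume 1 wood): beaker=4 bone=6 ink=3 mica=1 resin=5 wood=1
After 20 (craft beaker): beaker=8 bone=6 ink=3 mica=1 resin=5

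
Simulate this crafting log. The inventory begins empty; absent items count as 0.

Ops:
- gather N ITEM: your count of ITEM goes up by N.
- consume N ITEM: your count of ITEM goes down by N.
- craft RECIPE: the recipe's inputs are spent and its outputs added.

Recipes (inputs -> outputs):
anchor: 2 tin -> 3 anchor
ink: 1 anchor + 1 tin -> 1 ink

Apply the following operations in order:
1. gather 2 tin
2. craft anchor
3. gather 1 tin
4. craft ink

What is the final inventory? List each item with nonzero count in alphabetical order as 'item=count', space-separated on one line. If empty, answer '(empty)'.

Answer: anchor=2 ink=1

Derivation:
After 1 (gather 2 tin): tin=2
After 2 (craft anchor): anchor=3
After 3 (gather 1 tin): anchor=3 tin=1
After 4 (craft ink): anchor=2 ink=1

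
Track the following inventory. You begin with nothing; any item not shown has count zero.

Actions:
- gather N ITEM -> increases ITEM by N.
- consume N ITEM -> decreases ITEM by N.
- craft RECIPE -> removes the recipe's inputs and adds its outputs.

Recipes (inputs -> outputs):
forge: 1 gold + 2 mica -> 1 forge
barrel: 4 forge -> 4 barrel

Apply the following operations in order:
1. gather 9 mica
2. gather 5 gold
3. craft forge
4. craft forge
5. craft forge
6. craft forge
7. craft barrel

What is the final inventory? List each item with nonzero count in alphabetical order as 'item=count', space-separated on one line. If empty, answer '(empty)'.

Answer: barrel=4 gold=1 mica=1

Derivation:
After 1 (gather 9 mica): mica=9
After 2 (gather 5 gold): gold=5 mica=9
After 3 (craft forge): forge=1 gold=4 mica=7
After 4 (craft forge): forge=2 gold=3 mica=5
After 5 (craft forge): forge=3 gold=2 mica=3
After 6 (craft forge): forge=4 gold=1 mica=1
After 7 (craft barrel): barrel=4 gold=1 mica=1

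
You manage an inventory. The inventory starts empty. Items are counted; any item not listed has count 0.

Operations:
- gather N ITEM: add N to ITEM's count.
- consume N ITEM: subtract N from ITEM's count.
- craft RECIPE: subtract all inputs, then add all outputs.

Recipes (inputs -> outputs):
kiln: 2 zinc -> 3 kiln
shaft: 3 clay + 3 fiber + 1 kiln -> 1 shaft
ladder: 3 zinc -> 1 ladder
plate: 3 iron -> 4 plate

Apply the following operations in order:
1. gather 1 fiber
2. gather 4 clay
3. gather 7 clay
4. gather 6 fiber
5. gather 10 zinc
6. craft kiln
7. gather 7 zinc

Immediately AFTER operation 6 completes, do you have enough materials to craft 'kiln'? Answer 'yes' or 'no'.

After 1 (gather 1 fiber): fiber=1
After 2 (gather 4 clay): clay=4 fiber=1
After 3 (gather 7 clay): clay=11 fiber=1
After 4 (gather 6 fiber): clay=11 fiber=7
After 5 (gather 10 zinc): clay=11 fiber=7 zinc=10
After 6 (craft kiln): clay=11 fiber=7 kiln=3 zinc=8

Answer: yes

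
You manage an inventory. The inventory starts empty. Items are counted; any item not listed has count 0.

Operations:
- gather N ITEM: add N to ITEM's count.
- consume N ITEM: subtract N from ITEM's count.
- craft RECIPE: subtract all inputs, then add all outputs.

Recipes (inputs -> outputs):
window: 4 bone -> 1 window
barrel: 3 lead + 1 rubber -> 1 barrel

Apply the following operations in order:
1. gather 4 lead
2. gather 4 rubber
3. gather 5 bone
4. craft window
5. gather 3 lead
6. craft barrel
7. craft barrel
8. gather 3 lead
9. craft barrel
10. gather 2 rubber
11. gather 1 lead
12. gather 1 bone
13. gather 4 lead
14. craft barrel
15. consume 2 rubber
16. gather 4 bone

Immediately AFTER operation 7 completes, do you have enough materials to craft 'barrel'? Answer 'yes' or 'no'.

Answer: no

Derivation:
After 1 (gather 4 lead): lead=4
After 2 (gather 4 rubber): lead=4 rubber=4
After 3 (gather 5 bone): bone=5 lead=4 rubber=4
After 4 (craft window): bone=1 lead=4 rubber=4 window=1
After 5 (gather 3 lead): bone=1 lead=7 rubber=4 window=1
After 6 (craft barrel): barrel=1 bone=1 lead=4 rubber=3 window=1
After 7 (craft barrel): barrel=2 bone=1 lead=1 rubber=2 window=1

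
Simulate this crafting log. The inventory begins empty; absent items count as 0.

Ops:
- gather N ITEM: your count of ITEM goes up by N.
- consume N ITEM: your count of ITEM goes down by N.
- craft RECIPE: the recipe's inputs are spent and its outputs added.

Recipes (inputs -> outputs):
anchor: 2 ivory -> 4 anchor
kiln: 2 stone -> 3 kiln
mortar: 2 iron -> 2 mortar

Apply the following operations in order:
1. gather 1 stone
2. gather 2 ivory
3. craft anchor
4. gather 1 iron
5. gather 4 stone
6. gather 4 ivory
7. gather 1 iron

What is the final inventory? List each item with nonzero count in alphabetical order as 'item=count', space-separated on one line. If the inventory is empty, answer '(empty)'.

Answer: anchor=4 iron=2 ivory=4 stone=5

Derivation:
After 1 (gather 1 stone): stone=1
After 2 (gather 2 ivory): ivory=2 stone=1
After 3 (craft anchor): anchor=4 stone=1
After 4 (gather 1 iron): anchor=4 iron=1 stone=1
After 5 (gather 4 stone): anchor=4 iron=1 stone=5
After 6 (gather 4 ivory): anchor=4 iron=1 ivory=4 stone=5
After 7 (gather 1 iron): anchor=4 iron=2 ivory=4 stone=5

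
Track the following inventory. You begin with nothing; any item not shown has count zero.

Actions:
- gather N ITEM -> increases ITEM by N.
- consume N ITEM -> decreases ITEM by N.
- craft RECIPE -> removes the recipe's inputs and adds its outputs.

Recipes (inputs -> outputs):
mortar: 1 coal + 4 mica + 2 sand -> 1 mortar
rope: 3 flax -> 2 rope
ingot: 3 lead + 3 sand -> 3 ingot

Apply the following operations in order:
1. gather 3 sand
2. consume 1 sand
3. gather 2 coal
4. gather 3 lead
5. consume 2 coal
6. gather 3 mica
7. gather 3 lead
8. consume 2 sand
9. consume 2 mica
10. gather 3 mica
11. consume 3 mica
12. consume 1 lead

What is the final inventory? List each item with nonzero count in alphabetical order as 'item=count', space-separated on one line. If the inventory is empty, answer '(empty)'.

After 1 (gather 3 sand): sand=3
After 2 (consume 1 sand): sand=2
After 3 (gather 2 coal): coal=2 sand=2
After 4 (gather 3 lead): coal=2 lead=3 sand=2
After 5 (consume 2 coal): lead=3 sand=2
After 6 (gather 3 mica): lead=3 mica=3 sand=2
After 7 (gather 3 lead): lead=6 mica=3 sand=2
After 8 (consume 2 sand): lead=6 mica=3
After 9 (consume 2 mica): lead=6 mica=1
After 10 (gather 3 mica): lead=6 mica=4
After 11 (consume 3 mica): lead=6 mica=1
After 12 (consume 1 lead): lead=5 mica=1

Answer: lead=5 mica=1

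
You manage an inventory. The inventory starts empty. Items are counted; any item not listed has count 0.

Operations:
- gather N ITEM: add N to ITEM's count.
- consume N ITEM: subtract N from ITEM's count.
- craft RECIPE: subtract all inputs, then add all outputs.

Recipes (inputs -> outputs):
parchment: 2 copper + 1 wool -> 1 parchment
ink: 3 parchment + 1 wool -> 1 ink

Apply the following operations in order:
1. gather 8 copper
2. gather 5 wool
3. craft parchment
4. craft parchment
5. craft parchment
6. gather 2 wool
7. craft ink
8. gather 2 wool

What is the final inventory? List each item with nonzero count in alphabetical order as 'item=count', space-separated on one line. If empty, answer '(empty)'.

Answer: copper=2 ink=1 wool=5

Derivation:
After 1 (gather 8 copper): copper=8
After 2 (gather 5 wool): copper=8 wool=5
After 3 (craft parchment): copper=6 parchment=1 wool=4
After 4 (craft parchment): copper=4 parchment=2 wool=3
After 5 (craft parchment): copper=2 parchment=3 wool=2
After 6 (gather 2 wool): copper=2 parchment=3 wool=4
After 7 (craft ink): copper=2 ink=1 wool=3
After 8 (gather 2 wool): copper=2 ink=1 wool=5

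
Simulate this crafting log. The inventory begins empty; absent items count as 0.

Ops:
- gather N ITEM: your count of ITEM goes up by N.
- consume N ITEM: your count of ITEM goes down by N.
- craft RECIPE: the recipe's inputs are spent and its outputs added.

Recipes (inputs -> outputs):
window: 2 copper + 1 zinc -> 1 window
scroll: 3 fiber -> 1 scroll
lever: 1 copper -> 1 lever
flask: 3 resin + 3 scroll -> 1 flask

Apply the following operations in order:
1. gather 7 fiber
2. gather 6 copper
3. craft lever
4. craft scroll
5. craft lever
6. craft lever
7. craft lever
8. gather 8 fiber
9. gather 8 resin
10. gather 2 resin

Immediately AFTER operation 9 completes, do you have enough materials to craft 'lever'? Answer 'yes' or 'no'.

Answer: yes

Derivation:
After 1 (gather 7 fiber): fiber=7
After 2 (gather 6 copper): copper=6 fiber=7
After 3 (craft lever): copper=5 fiber=7 lever=1
After 4 (craft scroll): copper=5 fiber=4 lever=1 scroll=1
After 5 (craft lever): copper=4 fiber=4 lever=2 scroll=1
After 6 (craft lever): copper=3 fiber=4 lever=3 scroll=1
After 7 (craft lever): copper=2 fiber=4 lever=4 scroll=1
After 8 (gather 8 fiber): copper=2 fiber=12 lever=4 scroll=1
After 9 (gather 8 resin): copper=2 fiber=12 lever=4 resin=8 scroll=1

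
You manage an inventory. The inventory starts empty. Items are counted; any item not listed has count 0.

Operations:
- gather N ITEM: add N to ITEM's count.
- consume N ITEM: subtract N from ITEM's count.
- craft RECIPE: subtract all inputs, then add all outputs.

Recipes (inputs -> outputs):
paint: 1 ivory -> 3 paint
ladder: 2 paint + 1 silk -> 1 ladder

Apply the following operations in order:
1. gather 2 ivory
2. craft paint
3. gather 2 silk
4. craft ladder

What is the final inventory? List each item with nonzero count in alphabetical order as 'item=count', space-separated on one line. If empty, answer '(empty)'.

After 1 (gather 2 ivory): ivory=2
After 2 (craft paint): ivory=1 paint=3
After 3 (gather 2 silk): ivory=1 paint=3 silk=2
After 4 (craft ladder): ivory=1 ladder=1 paint=1 silk=1

Answer: ivory=1 ladder=1 paint=1 silk=1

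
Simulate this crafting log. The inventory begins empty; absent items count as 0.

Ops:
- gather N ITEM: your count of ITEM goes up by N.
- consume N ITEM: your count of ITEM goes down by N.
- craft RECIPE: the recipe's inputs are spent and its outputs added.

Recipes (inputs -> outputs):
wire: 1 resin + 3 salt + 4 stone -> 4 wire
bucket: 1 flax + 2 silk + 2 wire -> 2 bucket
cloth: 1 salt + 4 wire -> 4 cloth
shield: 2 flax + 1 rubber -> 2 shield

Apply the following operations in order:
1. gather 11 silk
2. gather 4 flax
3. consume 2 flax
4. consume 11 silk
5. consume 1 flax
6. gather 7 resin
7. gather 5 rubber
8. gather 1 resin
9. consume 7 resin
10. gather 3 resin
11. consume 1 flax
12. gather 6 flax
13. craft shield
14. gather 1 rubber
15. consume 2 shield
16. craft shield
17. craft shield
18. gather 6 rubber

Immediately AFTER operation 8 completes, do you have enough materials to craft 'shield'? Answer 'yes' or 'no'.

After 1 (gather 11 silk): silk=11
After 2 (gather 4 flax): flax=4 silk=11
After 3 (consume 2 flax): flax=2 silk=11
After 4 (consume 11 silk): flax=2
After 5 (consume 1 flax): flax=1
After 6 (gather 7 resin): flax=1 resin=7
After 7 (gather 5 rubber): flax=1 resin=7 rubber=5
After 8 (gather 1 resin): flax=1 resin=8 rubber=5

Answer: no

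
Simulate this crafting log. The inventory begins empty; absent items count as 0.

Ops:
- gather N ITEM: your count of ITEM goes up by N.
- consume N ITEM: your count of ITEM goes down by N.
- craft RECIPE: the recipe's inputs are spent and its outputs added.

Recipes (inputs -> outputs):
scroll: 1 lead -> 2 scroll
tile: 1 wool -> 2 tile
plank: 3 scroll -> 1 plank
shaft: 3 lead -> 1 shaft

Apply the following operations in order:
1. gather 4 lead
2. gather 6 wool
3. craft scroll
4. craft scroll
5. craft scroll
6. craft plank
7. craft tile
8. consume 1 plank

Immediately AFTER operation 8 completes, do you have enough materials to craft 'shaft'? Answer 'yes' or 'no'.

After 1 (gather 4 lead): lead=4
After 2 (gather 6 wool): lead=4 wool=6
After 3 (craft scroll): lead=3 scroll=2 wool=6
After 4 (craft scroll): lead=2 scroll=4 wool=6
After 5 (craft scroll): lead=1 scroll=6 wool=6
After 6 (craft plank): lead=1 plank=1 scroll=3 wool=6
After 7 (craft tile): lead=1 plank=1 scroll=3 tile=2 wool=5
After 8 (consume 1 plank): lead=1 scroll=3 tile=2 wool=5

Answer: no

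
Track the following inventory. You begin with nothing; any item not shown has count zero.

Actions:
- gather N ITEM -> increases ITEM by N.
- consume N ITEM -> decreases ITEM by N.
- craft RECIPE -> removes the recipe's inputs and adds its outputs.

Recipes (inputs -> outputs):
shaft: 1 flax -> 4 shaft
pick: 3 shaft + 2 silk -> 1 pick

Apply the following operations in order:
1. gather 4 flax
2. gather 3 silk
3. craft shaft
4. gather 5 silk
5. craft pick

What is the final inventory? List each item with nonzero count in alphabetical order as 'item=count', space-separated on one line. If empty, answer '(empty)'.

Answer: flax=3 pick=1 shaft=1 silk=6

Derivation:
After 1 (gather 4 flax): flax=4
After 2 (gather 3 silk): flax=4 silk=3
After 3 (craft shaft): flax=3 shaft=4 silk=3
After 4 (gather 5 silk): flax=3 shaft=4 silk=8
After 5 (craft pick): flax=3 pick=1 shaft=1 silk=6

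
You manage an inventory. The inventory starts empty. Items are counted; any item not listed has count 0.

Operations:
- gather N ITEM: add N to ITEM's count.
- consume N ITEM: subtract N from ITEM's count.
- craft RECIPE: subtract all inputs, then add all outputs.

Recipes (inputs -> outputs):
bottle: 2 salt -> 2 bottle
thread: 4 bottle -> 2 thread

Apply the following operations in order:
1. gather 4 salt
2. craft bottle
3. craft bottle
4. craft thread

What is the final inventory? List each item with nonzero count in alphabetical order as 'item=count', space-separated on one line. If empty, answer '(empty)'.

After 1 (gather 4 salt): salt=4
After 2 (craft bottle): bottle=2 salt=2
After 3 (craft bottle): bottle=4
After 4 (craft thread): thread=2

Answer: thread=2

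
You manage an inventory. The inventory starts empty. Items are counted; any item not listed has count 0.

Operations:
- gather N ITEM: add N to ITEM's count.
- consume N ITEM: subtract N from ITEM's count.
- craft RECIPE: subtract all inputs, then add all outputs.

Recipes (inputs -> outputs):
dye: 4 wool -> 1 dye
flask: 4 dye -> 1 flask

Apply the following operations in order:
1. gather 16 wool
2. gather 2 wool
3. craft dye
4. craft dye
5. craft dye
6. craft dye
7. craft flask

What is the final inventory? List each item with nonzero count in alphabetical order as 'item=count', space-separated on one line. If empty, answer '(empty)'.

After 1 (gather 16 wool): wool=16
After 2 (gather 2 wool): wool=18
After 3 (craft dye): dye=1 wool=14
After 4 (craft dye): dye=2 wool=10
After 5 (craft dye): dye=3 wool=6
After 6 (craft dye): dye=4 wool=2
After 7 (craft flask): flask=1 wool=2

Answer: flask=1 wool=2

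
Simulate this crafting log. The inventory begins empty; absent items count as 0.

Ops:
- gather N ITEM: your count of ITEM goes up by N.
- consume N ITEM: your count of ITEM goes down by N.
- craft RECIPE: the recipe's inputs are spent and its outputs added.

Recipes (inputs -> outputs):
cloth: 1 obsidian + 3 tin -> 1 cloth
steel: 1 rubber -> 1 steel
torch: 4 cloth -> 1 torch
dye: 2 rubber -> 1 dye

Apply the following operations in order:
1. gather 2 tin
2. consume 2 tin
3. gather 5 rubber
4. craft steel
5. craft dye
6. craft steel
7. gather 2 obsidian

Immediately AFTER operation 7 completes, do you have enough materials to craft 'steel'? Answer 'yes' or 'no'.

Answer: yes

Derivation:
After 1 (gather 2 tin): tin=2
After 2 (consume 2 tin): (empty)
After 3 (gather 5 rubber): rubber=5
After 4 (craft steel): rubber=4 steel=1
After 5 (craft dye): dye=1 rubber=2 steel=1
After 6 (craft steel): dye=1 rubber=1 steel=2
After 7 (gather 2 obsidian): dye=1 obsidian=2 rubber=1 steel=2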